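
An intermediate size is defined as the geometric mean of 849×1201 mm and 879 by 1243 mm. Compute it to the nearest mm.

864 × 1222 mm

Short side: √(849 · 879) = √746271 ≈ 863.9 → 864 mm
Long side: √(1201 · 1243) = √1492843 ≈ 1221.8 → 1222 mm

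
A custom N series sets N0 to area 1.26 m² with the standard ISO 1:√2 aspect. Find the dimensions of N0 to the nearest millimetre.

944 × 1335 mm

Let the short side be w mm. Then w · w√2 = 1.26 m² = 1,260,000 mm².
w² = 1,260,000/√2, so w ≈ 943.9 mm; long side = w√2 ≈ 1334.9 mm.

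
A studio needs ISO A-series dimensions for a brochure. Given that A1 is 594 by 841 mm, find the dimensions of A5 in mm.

148 × 210 mm

A2: ⌊841/2⌋ × 594 = 420 × 594 mm
A3: ⌊594/2⌋ × 420 = 297 × 420 mm
A4: ⌊420/2⌋ × 297 = 210 × 297 mm
A5: ⌊297/2⌋ × 210 = 148 × 210 mm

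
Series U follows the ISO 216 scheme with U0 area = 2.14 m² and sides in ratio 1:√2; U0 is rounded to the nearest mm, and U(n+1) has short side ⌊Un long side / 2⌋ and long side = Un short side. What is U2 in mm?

Let U0's short side be w mm. w · w√2 = 2.14 m² = 2,140,000 mm², so w ≈ 1230.1 mm and w√2 ≈ 1739.7 mm → U0 = 1230 × 1740 mm.
U1: ⌊1740/2⌋ × 1230 = 870 × 1230 mm
U2: ⌊1230/2⌋ × 870 = 615 × 870 mm

615 × 870 mm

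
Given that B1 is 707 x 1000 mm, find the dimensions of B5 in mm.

176 × 250 mm

B2: ⌊1000/2⌋ × 707 = 500 × 707 mm
B3: ⌊707/2⌋ × 500 = 353 × 500 mm
B4: ⌊500/2⌋ × 353 = 250 × 353 mm
B5: ⌊353/2⌋ × 250 = 176 × 250 mm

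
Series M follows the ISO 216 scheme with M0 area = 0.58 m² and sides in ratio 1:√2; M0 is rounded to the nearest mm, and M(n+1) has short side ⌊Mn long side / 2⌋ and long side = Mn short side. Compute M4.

160 × 226 mm

Let M0's short side be w mm. w · w√2 = 0.58 m² = 580,000 mm², so w ≈ 640.4 mm and w√2 ≈ 905.7 mm → M0 = 640 × 906 mm.
M1: ⌊906/2⌋ × 640 = 453 × 640 mm
M2: ⌊640/2⌋ × 453 = 320 × 453 mm
M3: ⌊453/2⌋ × 320 = 226 × 320 mm
M4: ⌊320/2⌋ × 226 = 160 × 226 mm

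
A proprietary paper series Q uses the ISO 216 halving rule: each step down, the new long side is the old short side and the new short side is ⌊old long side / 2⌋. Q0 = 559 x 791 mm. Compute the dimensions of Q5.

Q1: ⌊791/2⌋ × 559 = 395 × 559 mm
Q2: ⌊559/2⌋ × 395 = 279 × 395 mm
Q3: ⌊395/2⌋ × 279 = 197 × 279 mm
Q4: ⌊279/2⌋ × 197 = 139 × 197 mm
Q5: ⌊197/2⌋ × 139 = 98 × 139 mm

98 × 139 mm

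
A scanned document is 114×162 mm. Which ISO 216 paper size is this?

C6 (114 × 162 mm)

Aspect ratio 162/114 ≈ 1.421 — close to the ISO √2 ≈ 1.414.
In the C-series (envelope sizes, between A and B): C6 = 114 × 162 mm.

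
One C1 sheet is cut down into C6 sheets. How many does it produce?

C1 = 648 × 917 mm; C6 = 114 × 162 mm.
Each halving step doubles the count; 5 steps from C1 to C6.
2^5 = 32.

32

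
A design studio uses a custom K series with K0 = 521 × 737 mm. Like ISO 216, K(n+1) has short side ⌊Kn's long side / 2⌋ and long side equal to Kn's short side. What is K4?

130 × 184 mm

K1: ⌊737/2⌋ × 521 = 368 × 521 mm
K2: ⌊521/2⌋ × 368 = 260 × 368 mm
K3: ⌊368/2⌋ × 260 = 184 × 260 mm
K4: ⌊260/2⌋ × 184 = 130 × 184 mm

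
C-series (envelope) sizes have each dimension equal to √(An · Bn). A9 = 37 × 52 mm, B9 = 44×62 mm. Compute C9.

40 × 57 mm

Short side: √(37 · 44) = √1628 ≈ 40.3 → 40 mm
Long side: √(52 · 62) = √3224 ≈ 56.8 → 57 mm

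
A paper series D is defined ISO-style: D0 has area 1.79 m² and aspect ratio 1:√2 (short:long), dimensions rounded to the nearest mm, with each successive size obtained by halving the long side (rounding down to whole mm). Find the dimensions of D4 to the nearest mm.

Let D0's short side be w mm. w · w√2 = 1.79 m² = 1,790,000 mm², so w ≈ 1125.0 mm and w√2 ≈ 1591.1 mm → D0 = 1125 × 1591 mm.
D1: ⌊1591/2⌋ × 1125 = 795 × 1125 mm
D2: ⌊1125/2⌋ × 795 = 562 × 795 mm
D3: ⌊795/2⌋ × 562 = 397 × 562 mm
D4: ⌊562/2⌋ × 397 = 281 × 397 mm

281 × 397 mm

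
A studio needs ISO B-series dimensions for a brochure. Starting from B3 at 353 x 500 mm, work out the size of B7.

B4: ⌊500/2⌋ × 353 = 250 × 353 mm
B5: ⌊353/2⌋ × 250 = 176 × 250 mm
B6: ⌊250/2⌋ × 176 = 125 × 176 mm
B7: ⌊176/2⌋ × 125 = 88 × 125 mm

88 × 125 mm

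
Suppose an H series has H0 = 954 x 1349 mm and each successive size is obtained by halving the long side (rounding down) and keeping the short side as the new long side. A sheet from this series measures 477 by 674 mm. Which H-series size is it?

H0: 954 × 1349 mm
H1: 674 × 954 mm
H2: 477 × 674 mm
H3: 337 × 477 mm
→ matches H2.

H2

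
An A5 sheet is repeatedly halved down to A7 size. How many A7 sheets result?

A5 = 148 × 210 mm; A7 = 74 × 105 mm.
Each halving step doubles the count; 2 steps from A5 to A7.
2^2 = 4.

4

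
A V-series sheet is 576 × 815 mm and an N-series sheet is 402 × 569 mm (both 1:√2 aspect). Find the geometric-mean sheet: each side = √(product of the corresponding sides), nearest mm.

Short side: √(576 · 402) = √231552 ≈ 481.2 → 481 mm
Long side: √(815 · 569) = √463735 ≈ 681.0 → 681 mm

481 × 681 mm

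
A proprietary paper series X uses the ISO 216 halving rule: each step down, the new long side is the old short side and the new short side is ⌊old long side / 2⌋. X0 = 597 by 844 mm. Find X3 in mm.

211 × 298 mm

X1: ⌊844/2⌋ × 597 = 422 × 597 mm
X2: ⌊597/2⌋ × 422 = 298 × 422 mm
X3: ⌊422/2⌋ × 298 = 211 × 298 mm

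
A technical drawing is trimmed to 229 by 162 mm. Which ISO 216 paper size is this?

Aspect ratio 229/162 ≈ 1.414 — close to the ISO √2 ≈ 1.414.
In the C-series (envelope sizes, between A and B): C5 = 162 × 229 mm.

C5 (162 × 229 mm)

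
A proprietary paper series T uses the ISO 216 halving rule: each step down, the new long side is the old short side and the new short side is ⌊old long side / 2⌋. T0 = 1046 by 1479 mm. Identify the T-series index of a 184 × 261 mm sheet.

T0: 1046 × 1479 mm
T1: 739 × 1046 mm
T2: 523 × 739 mm
T3: 369 × 523 mm
T4: 261 × 369 mm
T5: 184 × 261 mm
T6: 130 × 184 mm
→ matches T5.

T5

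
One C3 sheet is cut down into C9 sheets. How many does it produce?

Each ISO step halves the sheet: 1 × C3 → 2 × C4 → 4 × C5 → 8 × C6 → …
From C3 to C9 is 6 halving steps: 2^6 = 64.

64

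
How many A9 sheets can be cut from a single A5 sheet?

A5 = 148 × 210 mm; A9 = 37 × 52 mm.
Each halving step doubles the count; 4 steps from A5 to A9.
2^4 = 16.

16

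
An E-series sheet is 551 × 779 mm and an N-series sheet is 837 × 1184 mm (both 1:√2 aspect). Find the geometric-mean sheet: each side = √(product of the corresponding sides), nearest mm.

679 × 960 mm

Short side: √(551 · 837) = √461187 ≈ 679.1 → 679 mm
Long side: √(779 · 1184) = √922336 ≈ 960.4 → 960 mm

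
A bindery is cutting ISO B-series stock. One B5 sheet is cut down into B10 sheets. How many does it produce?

32

Each ISO step halves the sheet: 1 × B5 → 2 × B6 → 4 × B7 → 8 × B8 → …
From B5 to B10 is 5 halving steps: 2^5 = 32.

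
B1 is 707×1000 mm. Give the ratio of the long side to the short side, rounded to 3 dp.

1000 / 707 = 1.414
Matches √2 ≈ 1.414 — the ISO 216 defining ratio.

1.414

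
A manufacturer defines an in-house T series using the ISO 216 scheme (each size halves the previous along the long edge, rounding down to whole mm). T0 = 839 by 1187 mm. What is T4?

209 × 296 mm

T1: ⌊1187/2⌋ × 839 = 593 × 839 mm
T2: ⌊839/2⌋ × 593 = 419 × 593 mm
T3: ⌊593/2⌋ × 419 = 296 × 419 mm
T4: ⌊419/2⌋ × 296 = 209 × 296 mm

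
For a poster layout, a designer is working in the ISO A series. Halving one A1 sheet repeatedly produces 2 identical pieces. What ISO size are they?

2 = 2^1, so 1 halving step.
A1 → A2 → … → A2 after 1 step.

A2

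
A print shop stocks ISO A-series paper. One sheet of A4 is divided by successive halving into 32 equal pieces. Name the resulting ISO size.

A9

32 = 2^5, so 5 halving steps.
A4 → A5 → … → A9 after 5 steps.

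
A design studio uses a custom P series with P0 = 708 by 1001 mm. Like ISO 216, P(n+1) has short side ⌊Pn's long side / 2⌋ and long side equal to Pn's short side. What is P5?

125 × 177 mm

P1: ⌊1001/2⌋ × 708 = 500 × 708 mm
P2: ⌊708/2⌋ × 500 = 354 × 500 mm
P3: ⌊500/2⌋ × 354 = 250 × 354 mm
P4: ⌊354/2⌋ × 250 = 177 × 250 mm
P5: ⌊250/2⌋ × 177 = 125 × 177 mm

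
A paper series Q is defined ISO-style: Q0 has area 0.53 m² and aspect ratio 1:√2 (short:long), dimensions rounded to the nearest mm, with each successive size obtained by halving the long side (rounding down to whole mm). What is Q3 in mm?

Let Q0's short side be w mm. w · w√2 = 0.53 m² = 530,000 mm², so w ≈ 612.2 mm and w√2 ≈ 865.8 mm → Q0 = 612 × 866 mm.
Q1: ⌊866/2⌋ × 612 = 433 × 612 mm
Q2: ⌊612/2⌋ × 433 = 306 × 433 mm
Q3: ⌊433/2⌋ × 306 = 216 × 306 mm

216 × 306 mm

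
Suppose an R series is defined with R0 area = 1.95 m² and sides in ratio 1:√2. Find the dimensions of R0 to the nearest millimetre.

Let the short side be w mm. Then w · w√2 = 1.95 m² = 1,950,000 mm².
w² = 1,950,000/√2, so w ≈ 1174.2 mm; long side = w√2 ≈ 1660.6 mm.

1174 × 1661 mm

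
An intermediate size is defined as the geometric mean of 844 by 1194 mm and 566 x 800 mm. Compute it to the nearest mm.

691 × 977 mm

Short side: √(844 · 566) = √477704 ≈ 691.2 → 691 mm
Long side: √(1194 · 800) = √955200 ≈ 977.3 → 977 mm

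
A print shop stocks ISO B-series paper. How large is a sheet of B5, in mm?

176 × 250 mm

B0 = 1000 × 1414 mm (B0 has a 1000 mm short side, aspect 1:√2).
B1: ⌊1414/2⌋ × 1000 = 707 × 1000 mm
B2: ⌊1000/2⌋ × 707 = 500 × 707 mm
B3: ⌊707/2⌋ × 500 = 353 × 500 mm
B4: ⌊500/2⌋ × 353 = 250 × 353 mm
B5: ⌊353/2⌋ × 250 = 176 × 250 mm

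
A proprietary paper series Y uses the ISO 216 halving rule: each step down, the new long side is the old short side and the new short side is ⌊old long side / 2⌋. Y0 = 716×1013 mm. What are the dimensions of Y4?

Y1: ⌊1013/2⌋ × 716 = 506 × 716 mm
Y2: ⌊716/2⌋ × 506 = 358 × 506 mm
Y3: ⌊506/2⌋ × 358 = 253 × 358 mm
Y4: ⌊358/2⌋ × 253 = 179 × 253 mm

179 × 253 mm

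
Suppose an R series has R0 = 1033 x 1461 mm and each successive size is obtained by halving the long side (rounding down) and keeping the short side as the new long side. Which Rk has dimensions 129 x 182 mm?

R6

R0: 1033 × 1461 mm
R1: 730 × 1033 mm
R2: 516 × 730 mm
R3: 365 × 516 mm
R4: 258 × 365 mm
R5: 182 × 258 mm
R6: 129 × 182 mm
R7: 91 × 129 mm
→ matches R6.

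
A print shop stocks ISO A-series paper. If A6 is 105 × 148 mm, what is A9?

A7: ⌊148/2⌋ × 105 = 74 × 105 mm
A8: ⌊105/2⌋ × 74 = 52 × 74 mm
A9: ⌊74/2⌋ × 52 = 37 × 52 mm

37 × 52 mm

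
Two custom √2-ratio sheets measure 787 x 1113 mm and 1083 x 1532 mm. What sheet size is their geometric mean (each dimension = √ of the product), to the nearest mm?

Short side: √(787 · 1083) = √852321 ≈ 923.2 → 923 mm
Long side: √(1113 · 1532) = √1705116 ≈ 1305.8 → 1306 mm

923 × 1306 mm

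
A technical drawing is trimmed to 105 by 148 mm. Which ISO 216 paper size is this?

Aspect ratio 148/105 ≈ 1.410 — close to the ISO √2 ≈ 1.414.
In the A-series (A0 area = 1 m²): A6 = 105 × 148 mm.

A6 (105 × 148 mm)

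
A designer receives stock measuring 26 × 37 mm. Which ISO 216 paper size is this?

Aspect ratio 37/26 ≈ 1.423 — close to the ISO √2 ≈ 1.414.
In the A-series (A0 area = 1 m²): A10 = 26 × 37 mm.

A10 (26 × 37 mm)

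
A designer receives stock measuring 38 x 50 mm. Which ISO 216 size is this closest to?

A9 (37 × 52 mm)

Aspect ratio 50/38 ≈ 1.316 (ISO target is √2 ≈ 1.414).
In the A-series (A0 area = 1 m²): A9 = 37 × 52 mm.
Off by 3 mm total — nearest standard size.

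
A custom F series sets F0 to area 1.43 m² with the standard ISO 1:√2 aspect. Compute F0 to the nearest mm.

Let the short side be w mm. Then w · w√2 = 1.43 m² = 1,430,000 mm².
w² = 1,430,000/√2, so w ≈ 1005.6 mm; long side = w√2 ≈ 1422.1 mm.

1006 × 1422 mm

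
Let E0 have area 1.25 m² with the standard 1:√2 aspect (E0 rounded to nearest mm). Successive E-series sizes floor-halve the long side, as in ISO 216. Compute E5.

Let E0's short side be w mm. w · w√2 = 1.25 m² = 1,250,000 mm², so w ≈ 940.2 mm and w√2 ≈ 1329.6 mm → E0 = 940 × 1330 mm.
E1: ⌊1330/2⌋ × 940 = 665 × 940 mm
E2: ⌊940/2⌋ × 665 = 470 × 665 mm
E3: ⌊665/2⌋ × 470 = 332 × 470 mm
E4: ⌊470/2⌋ × 332 = 235 × 332 mm
E5: ⌊332/2⌋ × 235 = 166 × 235 mm

166 × 235 mm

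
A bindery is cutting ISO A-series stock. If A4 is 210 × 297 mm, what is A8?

A5: ⌊297/2⌋ × 210 = 148 × 210 mm
A6: ⌊210/2⌋ × 148 = 105 × 148 mm
A7: ⌊148/2⌋ × 105 = 74 × 105 mm
A8: ⌊105/2⌋ × 74 = 52 × 74 mm

52 × 74 mm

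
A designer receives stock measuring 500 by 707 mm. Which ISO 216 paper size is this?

Aspect ratio 707/500 ≈ 1.414 — close to the ISO √2 ≈ 1.414.
In the B-series (B0 = 1000 × 1414 mm): B2 = 500 × 707 mm.

B2 (500 × 707 mm)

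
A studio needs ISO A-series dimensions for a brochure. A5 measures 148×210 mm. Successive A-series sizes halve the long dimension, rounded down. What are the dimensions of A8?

52 × 74 mm

A6: ⌊210/2⌋ × 148 = 105 × 148 mm
A7: ⌊148/2⌋ × 105 = 74 × 105 mm
A8: ⌊105/2⌋ × 74 = 52 × 74 mm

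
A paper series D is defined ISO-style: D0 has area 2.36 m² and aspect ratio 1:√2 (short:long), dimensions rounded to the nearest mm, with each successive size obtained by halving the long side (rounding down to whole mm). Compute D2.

Let D0's short side be w mm. w · w√2 = 2.36 m² = 2,360,000 mm², so w ≈ 1291.8 mm and w√2 ≈ 1826.9 mm → D0 = 1292 × 1827 mm.
D1: ⌊1827/2⌋ × 1292 = 913 × 1292 mm
D2: ⌊1292/2⌋ × 913 = 646 × 913 mm

646 × 913 mm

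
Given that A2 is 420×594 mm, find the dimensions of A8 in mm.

A3: ⌊594/2⌋ × 420 = 297 × 420 mm
A4: ⌊420/2⌋ × 297 = 210 × 297 mm
A5: ⌊297/2⌋ × 210 = 148 × 210 mm
A6: ⌊210/2⌋ × 148 = 105 × 148 mm
A7: ⌊148/2⌋ × 105 = 74 × 105 mm
A8: ⌊105/2⌋ × 74 = 52 × 74 mm

52 × 74 mm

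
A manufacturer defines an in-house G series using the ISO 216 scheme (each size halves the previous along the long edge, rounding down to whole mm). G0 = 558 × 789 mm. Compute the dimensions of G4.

139 × 197 mm

G1: ⌊789/2⌋ × 558 = 394 × 558 mm
G2: ⌊558/2⌋ × 394 = 279 × 394 mm
G3: ⌊394/2⌋ × 279 = 197 × 279 mm
G4: ⌊279/2⌋ × 197 = 139 × 197 mm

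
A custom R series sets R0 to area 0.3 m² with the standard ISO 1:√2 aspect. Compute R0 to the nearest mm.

Let the short side be w mm. Then w · w√2 = 0.3 m² = 300,000 mm².
w² = 300,000/√2, so w ≈ 460.6 mm; long side = w√2 ≈ 651.4 mm.

461 × 651 mm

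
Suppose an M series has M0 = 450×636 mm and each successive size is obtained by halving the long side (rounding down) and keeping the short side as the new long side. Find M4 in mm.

M1: ⌊636/2⌋ × 450 = 318 × 450 mm
M2: ⌊450/2⌋ × 318 = 225 × 318 mm
M3: ⌊318/2⌋ × 225 = 159 × 225 mm
M4: ⌊225/2⌋ × 159 = 112 × 159 mm

112 × 159 mm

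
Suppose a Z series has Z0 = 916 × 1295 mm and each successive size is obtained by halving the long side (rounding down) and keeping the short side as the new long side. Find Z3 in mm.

Z1: ⌊1295/2⌋ × 916 = 647 × 916 mm
Z2: ⌊916/2⌋ × 647 = 458 × 647 mm
Z3: ⌊647/2⌋ × 458 = 323 × 458 mm

323 × 458 mm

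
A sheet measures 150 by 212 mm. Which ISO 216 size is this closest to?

A5 (148 × 210 mm)

Aspect ratio 212/150 ≈ 1.413 — close to the ISO √2 ≈ 1.414.
In the A-series (A0 area = 1 m²): A5 = 148 × 210 mm.
Off by 4 mm total — nearest standard size.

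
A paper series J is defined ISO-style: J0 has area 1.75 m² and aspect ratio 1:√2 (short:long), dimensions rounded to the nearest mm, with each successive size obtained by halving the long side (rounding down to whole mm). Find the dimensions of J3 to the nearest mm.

Let J0's short side be w mm. w · w√2 = 1.75 m² = 1,750,000 mm², so w ≈ 1112.4 mm and w√2 ≈ 1573.2 mm → J0 = 1112 × 1573 mm.
J1: ⌊1573/2⌋ × 1112 = 786 × 1112 mm
J2: ⌊1112/2⌋ × 786 = 556 × 786 mm
J3: ⌊786/2⌋ × 556 = 393 × 556 mm

393 × 556 mm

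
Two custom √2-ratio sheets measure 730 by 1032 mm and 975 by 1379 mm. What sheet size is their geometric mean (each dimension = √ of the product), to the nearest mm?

Short side: √(730 · 975) = √711750 ≈ 843.7 → 844 mm
Long side: √(1032 · 1379) = √1423128 ≈ 1192.9 → 1193 mm

844 × 1193 mm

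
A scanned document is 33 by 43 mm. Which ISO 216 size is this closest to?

Aspect ratio 43/33 ≈ 1.303 (ISO target is √2 ≈ 1.414).
In the B-series (B0 = 1000 × 1414 mm): B10 = 31 × 44 mm.
Off by 3 mm total — nearest standard size.

B10 (31 × 44 mm)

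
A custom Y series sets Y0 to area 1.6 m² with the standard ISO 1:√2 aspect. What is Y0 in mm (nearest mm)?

Let the short side be w mm. Then w · w√2 = 1.6 m² = 1,600,000 mm².
w² = 1,600,000/√2, so w ≈ 1063.7 mm; long side = w√2 ≈ 1504.2 mm.

1064 × 1504 mm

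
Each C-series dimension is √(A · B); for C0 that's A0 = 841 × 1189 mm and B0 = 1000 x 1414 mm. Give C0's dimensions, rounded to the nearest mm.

Short: √(841 · 1000) = √841000 ≈ 917.1 mm.
Long: √(1189 · 1414) = √1681246 ≈ 1296.6 mm.

917 × 1297 mm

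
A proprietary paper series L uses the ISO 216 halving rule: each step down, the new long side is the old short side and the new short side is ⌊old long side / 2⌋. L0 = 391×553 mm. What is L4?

L1 = 276 × 391 mm (from L0 by 1 halving).
L2: ⌊391/2⌋ × 276 = 195 × 276 mm
L3: ⌊276/2⌋ × 195 = 138 × 195 mm
L4: ⌊195/2⌋ × 138 = 97 × 138 mm

97 × 138 mm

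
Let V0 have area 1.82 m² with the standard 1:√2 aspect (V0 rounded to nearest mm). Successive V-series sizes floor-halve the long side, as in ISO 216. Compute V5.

200 × 283 mm

Let V0's short side be w mm. w · w√2 = 1.82 m² = 1,820,000 mm², so w ≈ 1134.4 mm and w√2 ≈ 1604.3 mm → V0 = 1134 × 1604 mm.
V1: ⌊1604/2⌋ × 1134 = 802 × 1134 mm
V2: ⌊1134/2⌋ × 802 = 567 × 802 mm
V3: ⌊802/2⌋ × 567 = 401 × 567 mm
V4: ⌊567/2⌋ × 401 = 283 × 401 mm
V5: ⌊401/2⌋ × 283 = 200 × 283 mm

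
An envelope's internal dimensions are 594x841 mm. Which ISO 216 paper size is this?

A1 (594 × 841 mm)

Aspect ratio 841/594 ≈ 1.416 — close to the ISO √2 ≈ 1.414.
In the A-series (A0 area = 1 m²): A1 = 594 × 841 mm.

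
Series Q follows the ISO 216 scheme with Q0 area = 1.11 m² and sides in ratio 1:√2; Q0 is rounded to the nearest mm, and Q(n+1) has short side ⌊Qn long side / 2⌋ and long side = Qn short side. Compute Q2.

Let Q0's short side be w mm. w · w√2 = 1.11 m² = 1,110,000 mm², so w ≈ 885.9 mm and w√2 ≈ 1252.9 mm → Q0 = 886 × 1253 mm.
Q1: ⌊1253/2⌋ × 886 = 626 × 886 mm
Q2: ⌊886/2⌋ × 626 = 443 × 626 mm

443 × 626 mm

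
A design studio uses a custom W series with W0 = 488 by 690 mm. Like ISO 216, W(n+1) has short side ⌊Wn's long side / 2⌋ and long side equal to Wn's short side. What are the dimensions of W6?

W1: ⌊690/2⌋ × 488 = 345 × 488 mm
W2: ⌊488/2⌋ × 345 = 244 × 345 mm
W3: ⌊345/2⌋ × 244 = 172 × 244 mm
W4: ⌊244/2⌋ × 172 = 122 × 172 mm
W5: ⌊172/2⌋ × 122 = 86 × 122 mm
W6: ⌊122/2⌋ × 86 = 61 × 86 mm

61 × 86 mm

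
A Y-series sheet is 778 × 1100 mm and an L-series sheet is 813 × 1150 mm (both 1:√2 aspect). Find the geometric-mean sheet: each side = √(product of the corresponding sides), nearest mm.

Short side: √(778 · 813) = √632514 ≈ 795.3 → 795 mm
Long side: √(1100 · 1150) = √1265000 ≈ 1124.7 → 1125 mm

795 × 1125 mm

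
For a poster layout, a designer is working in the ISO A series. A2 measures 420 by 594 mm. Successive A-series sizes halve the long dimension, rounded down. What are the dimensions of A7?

74 × 105 mm

A3: ⌊594/2⌋ × 420 = 297 × 420 mm
A4: ⌊420/2⌋ × 297 = 210 × 297 mm
A5: ⌊297/2⌋ × 210 = 148 × 210 mm
A6: ⌊210/2⌋ × 148 = 105 × 148 mm
A7: ⌊148/2⌋ × 105 = 74 × 105 mm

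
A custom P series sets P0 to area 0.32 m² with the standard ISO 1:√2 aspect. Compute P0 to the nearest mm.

Let the short side be w mm. Then w · w√2 = 0.32 m² = 320,000 mm².
w² = 320,000/√2, so w ≈ 475.7 mm; long side = w√2 ≈ 672.7 mm.

476 × 673 mm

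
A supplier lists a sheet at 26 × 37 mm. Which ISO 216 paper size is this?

A10 (26 × 37 mm)

Aspect ratio 37/26 ≈ 1.423 — close to the ISO √2 ≈ 1.414.
In the A-series (A0 area = 1 m²): A10 = 26 × 37 mm.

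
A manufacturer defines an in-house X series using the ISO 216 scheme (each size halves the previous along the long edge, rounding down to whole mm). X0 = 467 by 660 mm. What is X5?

82 × 116 mm

X1 = 330 × 467 mm (from X0 by 1 halving).
X2: ⌊467/2⌋ × 330 = 233 × 330 mm
X3: ⌊330/2⌋ × 233 = 165 × 233 mm
X4: ⌊233/2⌋ × 165 = 116 × 165 mm
X5: ⌊165/2⌋ × 116 = 82 × 116 mm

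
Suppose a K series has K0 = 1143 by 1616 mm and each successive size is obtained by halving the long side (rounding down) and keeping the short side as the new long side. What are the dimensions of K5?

202 × 285 mm

K1: ⌊1616/2⌋ × 1143 = 808 × 1143 mm
K2: ⌊1143/2⌋ × 808 = 571 × 808 mm
K3: ⌊808/2⌋ × 571 = 404 × 571 mm
K4: ⌊571/2⌋ × 404 = 285 × 404 mm
K5: ⌊404/2⌋ × 285 = 202 × 285 mm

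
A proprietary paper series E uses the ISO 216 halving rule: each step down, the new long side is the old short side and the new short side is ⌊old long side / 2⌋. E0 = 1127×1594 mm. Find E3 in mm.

398 × 563 mm

E1 = 797 × 1127 mm (from E0 by 1 halving).
E2: ⌊1127/2⌋ × 797 = 563 × 797 mm
E3: ⌊797/2⌋ × 563 = 398 × 563 mm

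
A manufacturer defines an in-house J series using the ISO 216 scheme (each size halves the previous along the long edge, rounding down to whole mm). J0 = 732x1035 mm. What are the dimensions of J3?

258 × 366 mm

J1: ⌊1035/2⌋ × 732 = 517 × 732 mm
J2: ⌊732/2⌋ × 517 = 366 × 517 mm
J3: ⌊517/2⌋ × 366 = 258 × 366 mm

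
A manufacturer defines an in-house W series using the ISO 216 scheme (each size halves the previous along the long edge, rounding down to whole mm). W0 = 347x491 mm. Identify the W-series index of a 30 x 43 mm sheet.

W0: 347 × 491 mm
W1: 245 × 347 mm
W2: 173 × 245 mm
W3: 122 × 173 mm
W4: 86 × 122 mm
W5: 61 × 86 mm
W6: 43 × 61 mm
W7: 30 × 43 mm
W8: 21 × 30 mm
→ matches W7.

W7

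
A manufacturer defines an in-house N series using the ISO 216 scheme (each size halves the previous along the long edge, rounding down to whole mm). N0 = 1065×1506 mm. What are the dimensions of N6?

N1: ⌊1506/2⌋ × 1065 = 753 × 1065 mm
N2: ⌊1065/2⌋ × 753 = 532 × 753 mm
N3: ⌊753/2⌋ × 532 = 376 × 532 mm
N4: ⌊532/2⌋ × 376 = 266 × 376 mm
N5: ⌊376/2⌋ × 266 = 188 × 266 mm
N6: ⌊266/2⌋ × 188 = 133 × 188 mm

133 × 188 mm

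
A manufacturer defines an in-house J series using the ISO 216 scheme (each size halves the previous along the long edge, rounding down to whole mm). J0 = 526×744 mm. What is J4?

131 × 186 mm

J1: ⌊744/2⌋ × 526 = 372 × 526 mm
J2: ⌊526/2⌋ × 372 = 263 × 372 mm
J3: ⌊372/2⌋ × 263 = 186 × 263 mm
J4: ⌊263/2⌋ × 186 = 131 × 186 mm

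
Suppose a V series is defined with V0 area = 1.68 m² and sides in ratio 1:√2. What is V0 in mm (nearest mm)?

1090 × 1541 mm

Let the short side be w mm. Then w · w√2 = 1.68 m² = 1,680,000 mm².
w² = 1,680,000/√2, so w ≈ 1089.9 mm; long side = w√2 ≈ 1541.4 mm.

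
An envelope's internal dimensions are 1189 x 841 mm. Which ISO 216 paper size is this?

A0 (841 × 1189 mm)

Aspect ratio 1189/841 ≈ 1.414 — close to the ISO √2 ≈ 1.414.
In the A-series (A0 area = 1 m²): A0 = 841 × 1189 mm.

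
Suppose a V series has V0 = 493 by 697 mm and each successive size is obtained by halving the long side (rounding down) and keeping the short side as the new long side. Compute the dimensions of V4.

123 × 174 mm

V1: ⌊697/2⌋ × 493 = 348 × 493 mm
V2: ⌊493/2⌋ × 348 = 246 × 348 mm
V3: ⌊348/2⌋ × 246 = 174 × 246 mm
V4: ⌊246/2⌋ × 174 = 123 × 174 mm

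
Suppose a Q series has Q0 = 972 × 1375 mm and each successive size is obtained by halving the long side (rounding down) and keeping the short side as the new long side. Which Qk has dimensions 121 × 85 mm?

Q0: 972 × 1375 mm
Q1: 687 × 972 mm
Q2: 486 × 687 mm
Q3: 343 × 486 mm
Q4: 243 × 343 mm
Q5: 171 × 243 mm
Q6: 121 × 171 mm
Q7: 85 × 121 mm
Q8: 60 × 85 mm
→ matches Q7.

Q7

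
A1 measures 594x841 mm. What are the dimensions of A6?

A2: ⌊841/2⌋ × 594 = 420 × 594 mm
A3: ⌊594/2⌋ × 420 = 297 × 420 mm
A4: ⌊420/2⌋ × 297 = 210 × 297 mm
A5: ⌊297/2⌋ × 210 = 148 × 210 mm
A6: ⌊210/2⌋ × 148 = 105 × 148 mm

105 × 148 mm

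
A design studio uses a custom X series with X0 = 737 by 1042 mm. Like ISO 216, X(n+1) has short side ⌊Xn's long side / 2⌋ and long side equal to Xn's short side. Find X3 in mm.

260 × 368 mm

X1: ⌊1042/2⌋ × 737 = 521 × 737 mm
X2: ⌊737/2⌋ × 521 = 368 × 521 mm
X3: ⌊521/2⌋ × 368 = 260 × 368 mm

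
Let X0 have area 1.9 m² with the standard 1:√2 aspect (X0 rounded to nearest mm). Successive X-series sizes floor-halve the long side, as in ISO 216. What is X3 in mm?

Let X0's short side be w mm. w · w√2 = 1.9 m² = 1,900,000 mm², so w ≈ 1159.1 mm and w√2 ≈ 1639.2 mm → X0 = 1159 × 1639 mm.
X1: ⌊1639/2⌋ × 1159 = 819 × 1159 mm
X2: ⌊1159/2⌋ × 819 = 579 × 819 mm
X3: ⌊819/2⌋ × 579 = 409 × 579 mm

409 × 579 mm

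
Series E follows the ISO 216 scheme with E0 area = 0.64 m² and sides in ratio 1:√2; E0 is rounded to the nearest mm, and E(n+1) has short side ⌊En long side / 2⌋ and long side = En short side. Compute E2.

Let E0's short side be w mm. w · w√2 = 0.64 m² = 640,000 mm², so w ≈ 672.7 mm and w√2 ≈ 951.4 mm → E0 = 673 × 951 mm.
E1: ⌊951/2⌋ × 673 = 475 × 673 mm
E2: ⌊673/2⌋ × 475 = 336 × 475 mm

336 × 475 mm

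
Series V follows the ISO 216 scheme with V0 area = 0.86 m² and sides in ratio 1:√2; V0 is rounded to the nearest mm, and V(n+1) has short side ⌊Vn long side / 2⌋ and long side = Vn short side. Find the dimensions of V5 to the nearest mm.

137 × 195 mm

Let V0's short side be w mm. w · w√2 = 0.86 m² = 860,000 mm², so w ≈ 779.8 mm and w√2 ≈ 1102.8 mm → V0 = 780 × 1103 mm.
V1: ⌊1103/2⌋ × 780 = 551 × 780 mm
V2: ⌊780/2⌋ × 551 = 390 × 551 mm
V3: ⌊551/2⌋ × 390 = 275 × 390 mm
V4: ⌊390/2⌋ × 275 = 195 × 275 mm
V5: ⌊275/2⌋ × 195 = 137 × 195 mm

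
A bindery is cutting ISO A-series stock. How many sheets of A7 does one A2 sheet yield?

Each ISO step halves the sheet: 1 × A2 → 2 × A3 → 4 × A4 → 8 × A5 → …
From A2 to A7 is 5 halving steps: 2^5 = 32.

32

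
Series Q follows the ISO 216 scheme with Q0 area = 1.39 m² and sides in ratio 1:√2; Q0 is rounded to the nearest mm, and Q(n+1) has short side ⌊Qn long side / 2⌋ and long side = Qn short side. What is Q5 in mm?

Let Q0's short side be w mm. w · w√2 = 1.39 m² = 1,390,000 mm², so w ≈ 991.4 mm and w√2 ≈ 1402.1 mm → Q0 = 991 × 1402 mm.
Q1: ⌊1402/2⌋ × 991 = 701 × 991 mm
Q2: ⌊991/2⌋ × 701 = 495 × 701 mm
Q3: ⌊701/2⌋ × 495 = 350 × 495 mm
Q4: ⌊495/2⌋ × 350 = 247 × 350 mm
Q5: ⌊350/2⌋ × 247 = 175 × 247 mm

175 × 247 mm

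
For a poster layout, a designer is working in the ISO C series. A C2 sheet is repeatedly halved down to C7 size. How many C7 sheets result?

32

Each ISO step halves the sheet: 1 × C2 → 2 × C3 → 4 × C4 → 8 × C5 → …
From C2 to C7 is 5 halving steps: 2^5 = 32.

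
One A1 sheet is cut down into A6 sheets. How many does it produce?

A1 = 594 × 841 mm; A6 = 105 × 148 mm.
Each halving step doubles the count; 5 steps from A1 to A6.
2^5 = 32.

32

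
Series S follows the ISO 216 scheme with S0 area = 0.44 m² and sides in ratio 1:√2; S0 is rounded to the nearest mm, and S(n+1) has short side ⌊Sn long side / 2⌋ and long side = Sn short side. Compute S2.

Let S0's short side be w mm. w · w√2 = 0.44 m² = 440,000 mm², so w ≈ 557.8 mm and w√2 ≈ 788.8 mm → S0 = 558 × 789 mm.
S1: ⌊789/2⌋ × 558 = 394 × 558 mm
S2: ⌊558/2⌋ × 394 = 279 × 394 mm

279 × 394 mm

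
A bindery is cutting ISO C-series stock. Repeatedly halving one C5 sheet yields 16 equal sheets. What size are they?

16 = 2^4, so 4 halving steps.
C5 → C6 → … → C9 after 4 steps.

C9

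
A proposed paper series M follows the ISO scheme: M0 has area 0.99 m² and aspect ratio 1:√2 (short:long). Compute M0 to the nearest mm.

Let the short side be w mm. Then w · w√2 = 0.99 m² = 990,000 mm².
w² = 990,000/√2, so w ≈ 836.7 mm; long side = w√2 ≈ 1183.2 mm.

837 × 1183 mm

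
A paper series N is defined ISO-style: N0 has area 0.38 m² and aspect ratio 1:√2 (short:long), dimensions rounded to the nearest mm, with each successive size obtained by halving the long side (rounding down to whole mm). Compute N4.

129 × 183 mm

Let N0's short side be w mm. w · w√2 = 0.38 m² = 380,000 mm², so w ≈ 518.4 mm and w√2 ≈ 733.1 mm → N0 = 518 × 733 mm.
N1: ⌊733/2⌋ × 518 = 366 × 518 mm
N2: ⌊518/2⌋ × 366 = 259 × 366 mm
N3: ⌊366/2⌋ × 259 = 183 × 259 mm
N4: ⌊259/2⌋ × 183 = 129 × 183 mm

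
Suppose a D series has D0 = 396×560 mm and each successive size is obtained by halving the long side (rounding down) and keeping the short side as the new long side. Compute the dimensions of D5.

D1: ⌊560/2⌋ × 396 = 280 × 396 mm
D2: ⌊396/2⌋ × 280 = 198 × 280 mm
D3: ⌊280/2⌋ × 198 = 140 × 198 mm
D4: ⌊198/2⌋ × 140 = 99 × 140 mm
D5: ⌊140/2⌋ × 99 = 70 × 99 mm

70 × 99 mm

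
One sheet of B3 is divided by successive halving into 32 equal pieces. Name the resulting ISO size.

B8

32 = 2^5, so 5 halving steps.
B3 → B4 → … → B8 after 5 steps.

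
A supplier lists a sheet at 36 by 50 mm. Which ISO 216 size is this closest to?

Aspect ratio 50/36 ≈ 1.389 (ISO target is √2 ≈ 1.414).
In the A-series (A0 area = 1 m²): A9 = 37 × 52 mm.
Off by 3 mm total — nearest standard size.

A9 (37 × 52 mm)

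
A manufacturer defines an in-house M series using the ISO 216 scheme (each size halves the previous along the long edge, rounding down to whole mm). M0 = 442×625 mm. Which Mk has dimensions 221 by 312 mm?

M0: 442 × 625 mm
M1: 312 × 442 mm
M2: 221 × 312 mm
M3: 156 × 221 mm
→ matches M2.

M2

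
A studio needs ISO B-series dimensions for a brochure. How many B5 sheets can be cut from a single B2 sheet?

Each ISO step halves the sheet: 1 × B2 → 2 × B3 → 4 × B4 → 8 × B5
From B2 to B5 is 3 halving steps: 2^3 = 8.

8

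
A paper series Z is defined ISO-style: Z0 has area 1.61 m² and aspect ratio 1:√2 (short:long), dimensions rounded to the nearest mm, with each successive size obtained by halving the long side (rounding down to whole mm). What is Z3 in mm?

377 × 533 mm

Let Z0's short side be w mm. w · w√2 = 1.61 m² = 1,610,000 mm², so w ≈ 1067.0 mm and w√2 ≈ 1508.9 mm → Z0 = 1067 × 1509 mm.
Z1: ⌊1509/2⌋ × 1067 = 754 × 1067 mm
Z2: ⌊1067/2⌋ × 754 = 533 × 754 mm
Z3: ⌊754/2⌋ × 533 = 377 × 533 mm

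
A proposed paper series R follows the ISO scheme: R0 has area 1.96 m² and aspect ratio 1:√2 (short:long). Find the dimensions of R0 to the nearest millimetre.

1177 × 1665 mm

Let the short side be w mm. Then w · w√2 = 1.96 m² = 1,960,000 mm².
w² = 1,960,000/√2, so w ≈ 1177.3 mm; long side = w√2 ≈ 1664.9 mm.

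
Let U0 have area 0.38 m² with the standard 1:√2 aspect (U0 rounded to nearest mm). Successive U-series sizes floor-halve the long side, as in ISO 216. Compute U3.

183 × 259 mm

Let U0's short side be w mm. w · w√2 = 0.38 m² = 380,000 mm², so w ≈ 518.4 mm and w√2 ≈ 733.1 mm → U0 = 518 × 733 mm.
U1: ⌊733/2⌋ × 518 = 366 × 518 mm
U2: ⌊518/2⌋ × 366 = 259 × 366 mm
U3: ⌊366/2⌋ × 259 = 183 × 259 mm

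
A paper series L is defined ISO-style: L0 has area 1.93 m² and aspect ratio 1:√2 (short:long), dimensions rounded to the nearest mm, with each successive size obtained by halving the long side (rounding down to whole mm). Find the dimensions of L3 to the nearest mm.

Let L0's short side be w mm. w · w√2 = 1.93 m² = 1,930,000 mm², so w ≈ 1168.2 mm and w√2 ≈ 1652.1 mm → L0 = 1168 × 1652 mm.
L1: ⌊1652/2⌋ × 1168 = 826 × 1168 mm
L2: ⌊1168/2⌋ × 826 = 584 × 826 mm
L3: ⌊826/2⌋ × 584 = 413 × 584 mm

413 × 584 mm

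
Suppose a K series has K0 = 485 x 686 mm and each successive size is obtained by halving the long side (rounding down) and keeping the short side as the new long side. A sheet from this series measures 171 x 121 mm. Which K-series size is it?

K4

K0: 485 × 686 mm
K1: 343 × 485 mm
K2: 242 × 343 mm
K3: 171 × 242 mm
K4: 121 × 171 mm
K5: 85 × 121 mm
→ matches K4.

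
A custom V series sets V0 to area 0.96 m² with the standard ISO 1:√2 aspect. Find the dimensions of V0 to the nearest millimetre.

Let the short side be w mm. Then w · w√2 = 0.96 m² = 960,000 mm².
w² = 960,000/√2, so w ≈ 823.9 mm; long side = w√2 ≈ 1165.2 mm.

824 × 1165 mm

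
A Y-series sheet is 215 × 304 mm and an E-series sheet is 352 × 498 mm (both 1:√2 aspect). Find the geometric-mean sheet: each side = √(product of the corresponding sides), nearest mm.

275 × 389 mm

Short side: √(215 · 352) = √75680 ≈ 275.1 → 275 mm
Long side: √(304 · 498) = √151392 ≈ 389.1 → 389 mm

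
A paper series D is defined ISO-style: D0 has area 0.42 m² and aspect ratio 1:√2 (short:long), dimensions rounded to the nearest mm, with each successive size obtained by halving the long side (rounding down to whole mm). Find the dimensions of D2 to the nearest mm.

Let D0's short side be w mm. w · w√2 = 0.42 m² = 420,000 mm², so w ≈ 545.0 mm and w√2 ≈ 770.7 mm → D0 = 545 × 771 mm.
D1: ⌊771/2⌋ × 545 = 385 × 545 mm
D2: ⌊545/2⌋ × 385 = 272 × 385 mm

272 × 385 mm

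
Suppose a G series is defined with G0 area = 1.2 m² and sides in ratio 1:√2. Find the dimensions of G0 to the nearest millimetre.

Let the short side be w mm. Then w · w√2 = 1.2 m² = 1,200,000 mm².
w² = 1,200,000/√2, so w ≈ 921.2 mm; long side = w√2 ≈ 1302.7 mm.

921 × 1303 mm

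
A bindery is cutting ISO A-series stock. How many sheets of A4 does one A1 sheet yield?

Each ISO step halves the sheet: 1 × A1 → 2 × A2 → 4 × A3 → 8 × A4
From A1 to A4 is 3 halving steps: 2^3 = 8.

8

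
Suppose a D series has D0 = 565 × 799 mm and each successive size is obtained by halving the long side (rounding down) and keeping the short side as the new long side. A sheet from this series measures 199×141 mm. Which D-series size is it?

D4

D0: 565 × 799 mm
D1: 399 × 565 mm
D2: 282 × 399 mm
D3: 199 × 282 mm
D4: 141 × 199 mm
D5: 99 × 141 mm
→ matches D4.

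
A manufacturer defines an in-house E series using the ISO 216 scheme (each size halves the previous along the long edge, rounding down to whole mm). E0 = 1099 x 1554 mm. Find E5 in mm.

E1: ⌊1554/2⌋ × 1099 = 777 × 1099 mm
E2: ⌊1099/2⌋ × 777 = 549 × 777 mm
E3: ⌊777/2⌋ × 549 = 388 × 549 mm
E4: ⌊549/2⌋ × 388 = 274 × 388 mm
E5: ⌊388/2⌋ × 274 = 194 × 274 mm

194 × 274 mm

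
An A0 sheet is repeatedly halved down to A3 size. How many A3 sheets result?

8

A0 = 841 × 1189 mm; A3 = 297 × 420 mm.
Each halving step doubles the count; 3 steps from A0 to A3.
2^3 = 8.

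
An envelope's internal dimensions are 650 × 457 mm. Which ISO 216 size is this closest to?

Aspect ratio 650/457 ≈ 1.422 — close to the ISO √2 ≈ 1.414.
In the C-series (envelope sizes, between A and B): C2 = 458 × 648 mm.
Off by 3 mm total — nearest standard size.

C2 (458 × 648 mm)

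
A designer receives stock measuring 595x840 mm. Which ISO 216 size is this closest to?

Aspect ratio 840/595 ≈ 1.412 — close to the ISO √2 ≈ 1.414.
In the A-series (A0 area = 1 m²): A1 = 594 × 841 mm.
Off by 2 mm total — nearest standard size.

A1 (594 × 841 mm)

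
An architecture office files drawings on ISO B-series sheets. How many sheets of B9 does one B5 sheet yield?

Each ISO step halves the sheet: 1 × B5 → 2 × B6 → 4 × B7 → 8 × B8 → …
From B5 to B9 is 4 halving steps: 2^4 = 16.

16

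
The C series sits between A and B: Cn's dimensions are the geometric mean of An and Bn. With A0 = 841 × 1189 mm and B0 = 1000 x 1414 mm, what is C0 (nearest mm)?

Short side: √(841 · 1000) = √841000 ≈ 917.1 → 917 mm
Long side: √(1189 · 1414) = √1681246 ≈ 1296.6 → 1297 mm

917 × 1297 mm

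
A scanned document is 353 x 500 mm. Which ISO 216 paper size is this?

B3 (353 × 500 mm)

Aspect ratio 500/353 ≈ 1.416 — close to the ISO √2 ≈ 1.414.
In the B-series (B0 = 1000 × 1414 mm): B3 = 353 × 500 mm.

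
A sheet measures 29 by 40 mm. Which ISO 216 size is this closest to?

C10 (28 × 40 mm)

Aspect ratio 40/29 ≈ 1.379 (ISO target is √2 ≈ 1.414).
In the C-series (envelope sizes, between A and B): C10 = 28 × 40 mm.
Off by 1 mm total — nearest standard size.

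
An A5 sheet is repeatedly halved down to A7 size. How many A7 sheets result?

A5 = 148 × 210 mm; A7 = 74 × 105 mm.
Each halving step doubles the count; 2 steps from A5 to A7.
2^2 = 4.

4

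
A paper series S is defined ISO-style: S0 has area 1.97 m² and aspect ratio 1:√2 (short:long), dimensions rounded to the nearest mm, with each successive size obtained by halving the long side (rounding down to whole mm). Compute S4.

Let S0's short side be w mm. w · w√2 = 1.97 m² = 1,970,000 mm², so w ≈ 1180.3 mm and w√2 ≈ 1669.1 mm → S0 = 1180 × 1669 mm.
S1: ⌊1669/2⌋ × 1180 = 834 × 1180 mm
S2: ⌊1180/2⌋ × 834 = 590 × 834 mm
S3: ⌊834/2⌋ × 590 = 417 × 590 mm
S4: ⌊590/2⌋ × 417 = 295 × 417 mm

295 × 417 mm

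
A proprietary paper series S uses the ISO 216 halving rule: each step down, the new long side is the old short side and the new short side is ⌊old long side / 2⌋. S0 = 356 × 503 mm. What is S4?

S1: ⌊503/2⌋ × 356 = 251 × 356 mm
S2: ⌊356/2⌋ × 251 = 178 × 251 mm
S3: ⌊251/2⌋ × 178 = 125 × 178 mm
S4: ⌊178/2⌋ × 125 = 89 × 125 mm

89 × 125 mm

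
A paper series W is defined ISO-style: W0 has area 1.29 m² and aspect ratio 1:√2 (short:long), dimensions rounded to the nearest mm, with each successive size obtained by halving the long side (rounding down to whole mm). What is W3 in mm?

337 × 477 mm

Let W0's short side be w mm. w · w√2 = 1.29 m² = 1,290,000 mm², so w ≈ 955.1 mm and w√2 ≈ 1350.7 mm → W0 = 955 × 1351 mm.
W1: ⌊1351/2⌋ × 955 = 675 × 955 mm
W2: ⌊955/2⌋ × 675 = 477 × 675 mm
W3: ⌊675/2⌋ × 477 = 337 × 477 mm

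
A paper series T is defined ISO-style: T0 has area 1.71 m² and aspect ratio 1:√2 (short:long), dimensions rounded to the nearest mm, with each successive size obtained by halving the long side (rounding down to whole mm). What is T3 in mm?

Let T0's short side be w mm. w · w√2 = 1.71 m² = 1,710,000 mm², so w ≈ 1099.6 mm and w√2 ≈ 1555.1 mm → T0 = 1100 × 1555 mm.
T1: ⌊1555/2⌋ × 1100 = 777 × 1100 mm
T2: ⌊1100/2⌋ × 777 = 550 × 777 mm
T3: ⌊777/2⌋ × 550 = 388 × 550 mm

388 × 550 mm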